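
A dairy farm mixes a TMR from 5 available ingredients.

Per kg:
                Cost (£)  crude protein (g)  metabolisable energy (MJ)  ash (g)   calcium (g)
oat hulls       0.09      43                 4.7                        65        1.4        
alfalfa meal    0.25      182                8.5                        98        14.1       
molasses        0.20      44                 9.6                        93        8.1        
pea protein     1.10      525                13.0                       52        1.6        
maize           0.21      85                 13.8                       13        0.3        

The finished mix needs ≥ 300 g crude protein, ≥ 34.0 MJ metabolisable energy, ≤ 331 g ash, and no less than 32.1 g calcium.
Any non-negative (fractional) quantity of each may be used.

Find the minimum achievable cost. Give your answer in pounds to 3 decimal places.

Treat it as an LP. Let x1 = kg of oat hulls, x2 = kg of alfalfa meal, x3 = kg of molasses, x4 = kg of pea protein, x5 = kg of maize.
Minimise 0.09x1 + 0.25x2 + 0.2x3 + 1.1x4 + 0.21x5 s.t.:
  43x1 + 182x2 + 44x3 + 525x4 + 85x5 ≥ 300   (crude protein)
  4.7x1 + 8.5x2 + 9.6x3 + 13x4 + 13.8x5 ≥ 34   (metabolisable energy)
  65x1 + 98x2 + 93x3 + 52x4 + 13x5 ≤ 331   (ash)
  1.4x1 + 14.1x2 + 8.1x3 + 1.6x4 + 0.3x5 ≥ 32.1   (calcium)
  x1, x2, x3, x4, x5 ≥ 0.
The optimal basis is {alfalfa meal, molasses, maize}; oat hulls, pea protein drop out. Binding constraints: crude protein, metabolisable energy, calcium.
That vertex is x2 = 0.9641, x3 = 2.274, x5 = 0.288.
Hence cost = 0.25·0.9641 + 0.2·2.274 + 0.21·0.288 = £0.75631.

£0.756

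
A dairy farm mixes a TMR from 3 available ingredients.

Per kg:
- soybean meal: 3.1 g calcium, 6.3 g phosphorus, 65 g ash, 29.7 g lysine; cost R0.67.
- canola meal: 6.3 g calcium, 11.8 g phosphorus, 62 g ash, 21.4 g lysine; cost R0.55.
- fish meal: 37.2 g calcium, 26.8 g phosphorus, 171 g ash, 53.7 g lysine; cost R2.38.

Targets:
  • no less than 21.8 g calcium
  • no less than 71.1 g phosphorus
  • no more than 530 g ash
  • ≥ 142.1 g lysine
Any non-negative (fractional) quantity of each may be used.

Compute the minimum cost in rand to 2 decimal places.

Treat it as an LP. Let x1 = kg of soybean meal, x2 = kg of canola meal, x3 = kg of fish meal.
min 0.67x1 + 0.55x2 + 2.38x3 s.t.:
  3.1x1 + 6.3x2 + 37.2x3 ≥ 21.8   (calcium)
  6.3x1 + 11.8x2 + 26.8x3 ≥ 71.1   (phosphorus)
  65x1 + 62x2 + 171x3 ≤ 530   (ash)
  29.7x1 + 21.4x2 + 53.7x3 ≥ 142.1   (lysine)
  x1, x2, x3 ≥ 0.
The optimal basis is {soybean meal, canola meal}; fish meal drops out. There the phosphorus and lysine constraints are tight.
Optimal quantities: soybean meal = 0.7199 kg, canola meal = 5.641 kg.
Cost = 0.67·0.7199 + 0.55·5.641 = 3.5849.

R3.58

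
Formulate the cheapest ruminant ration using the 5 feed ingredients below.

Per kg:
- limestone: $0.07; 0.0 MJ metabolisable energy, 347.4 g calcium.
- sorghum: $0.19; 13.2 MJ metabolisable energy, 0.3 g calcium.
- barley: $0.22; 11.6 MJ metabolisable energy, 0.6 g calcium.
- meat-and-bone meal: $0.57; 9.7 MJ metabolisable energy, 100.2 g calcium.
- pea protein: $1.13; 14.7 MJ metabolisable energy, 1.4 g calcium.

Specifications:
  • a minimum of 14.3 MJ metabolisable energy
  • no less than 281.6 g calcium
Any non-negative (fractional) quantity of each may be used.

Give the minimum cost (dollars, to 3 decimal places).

$0.263

Let x1 = kg of limestone, x2 = kg of sorghum, x3 = kg of barley, x4 = kg of meat-and-bone meal, x5 = kg of pea protein.
Minimize 0.07x1 + 0.19x2 + 0.22x3 + 0.57x4 + 1.13x5 with:
  13.2x2 + 11.6x3 + 9.7x4 + 14.7x5 ≥ 14.3   (metabolisable energy)
  347.4x1 + 0.3x2 + 0.6x3 + 100.2x4 + 1.4x5 ≥ 281.6   (calcium)
  x1, x2, x3, x4, x5 ≥ 0.
The minimum-cost mix takes nothing from barley, meat-and-bone meal, pea protein — only limestone, sorghum. The metabolisable energy and calcium requirements are met with equality.
That vertex is x1 = 0.80966, x2 = 1.0833.
Hence cost = 0.07·0.80966 + 0.19·1.0833 = $0.262503.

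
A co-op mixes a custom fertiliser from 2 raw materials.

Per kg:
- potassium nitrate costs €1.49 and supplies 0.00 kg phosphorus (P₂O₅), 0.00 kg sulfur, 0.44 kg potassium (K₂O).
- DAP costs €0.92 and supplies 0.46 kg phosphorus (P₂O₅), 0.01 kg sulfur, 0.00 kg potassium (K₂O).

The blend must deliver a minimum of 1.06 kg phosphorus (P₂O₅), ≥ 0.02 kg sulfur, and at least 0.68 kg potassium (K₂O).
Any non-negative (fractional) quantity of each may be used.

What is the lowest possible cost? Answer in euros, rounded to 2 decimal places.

Let x1 = kg of potassium nitrate, x2 = kg of DAP.
Minimise 1.49x1 + 0.92x2 s.t.:
  0.46x2 ≥ 1.06   (phosphorus (P₂O₅))
  0.01x2 ≥ 0.02   (sulfur)
  0.44x1 ≥ 0.68   (potassium (K₂O))
  x1, x2 ≥ 0.
Both inputs are positive at the optimum. There the phosphorus (P₂O₅) and potassium (K₂O) constraints are tight.
That vertex is x1 = 1.545, x2 = 2.304.
Objective = 1.49·1.545 + 0.92·2.304 = 4.4217.

€4.42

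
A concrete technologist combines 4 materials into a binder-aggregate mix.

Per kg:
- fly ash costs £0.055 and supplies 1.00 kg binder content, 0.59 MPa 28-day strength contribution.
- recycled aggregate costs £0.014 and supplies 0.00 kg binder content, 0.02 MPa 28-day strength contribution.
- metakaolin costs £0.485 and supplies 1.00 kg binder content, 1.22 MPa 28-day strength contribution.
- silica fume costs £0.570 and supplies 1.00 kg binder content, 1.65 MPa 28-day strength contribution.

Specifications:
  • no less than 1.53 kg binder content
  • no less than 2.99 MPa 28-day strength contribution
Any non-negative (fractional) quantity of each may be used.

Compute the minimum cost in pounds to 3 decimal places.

£0.279

Treat it as an LP. Let x1 = kg of fly ash, x2 = kg of recycled aggregate, x3 = kg of metakaolin, x4 = kg of silica fume.
Minimize 0.055x1 + 0.014x2 + 0.485x3 + 0.57x4 with:
  1x1 + 1x3 + 1x4 ≥ 1.53   (binder content)
  0.59x1 + 0.02x2 + 1.22x3 + 1.65x4 ≥ 2.99   (28-day strength contribution)
  x1, x2, x3, x4 ≥ 0.
The minimum-cost mix takes nothing from recycled aggregate, metakaolin, silica fume — only fly ash. There the 28-day strength contribution constraint is tight.
That vertex is x1 = 5.068.
Objective = 0.055·5.068 = 0.27874.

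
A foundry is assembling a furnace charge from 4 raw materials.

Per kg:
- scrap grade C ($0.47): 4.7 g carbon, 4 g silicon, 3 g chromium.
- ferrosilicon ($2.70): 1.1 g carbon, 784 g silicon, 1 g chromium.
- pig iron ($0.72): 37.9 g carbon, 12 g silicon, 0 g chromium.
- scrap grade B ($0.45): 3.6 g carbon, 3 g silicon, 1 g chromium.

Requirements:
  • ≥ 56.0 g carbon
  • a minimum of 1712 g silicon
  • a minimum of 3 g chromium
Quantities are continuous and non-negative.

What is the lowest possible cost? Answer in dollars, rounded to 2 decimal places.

$6.96

Let x1 = kg of scrap grade C, x2 = kg of ferrosilicon, x3 = kg of pig iron, x4 = kg of scrap grade B.
Minimise 0.47x1 + 2.7x2 + 0.72x3 + 0.45x4 s.t.:
  4.7x1 + 1.1x2 + 37.9x3 + 3.6x4 ≥ 56   (carbon)
  4x1 + 784x2 + 12x3 + 3x4 ≥ 1712   (silicon)
  3x1 + 1x2 + 1x4 ≥ 3   (chromium)
  x1, x2, x3, x4 ≥ 0.
The minimum-cost mix takes nothing from scrap grade B — only scrap grade C, ferrosilicon, pig iron. The carbon, silicon, chromium requirements are met with equality.
Optimal quantities: scrap grade C = 0.2796 kg, ferrosilicon = 2.161 kg, pig iron = 1.38 kg.
Cost = 0.47·0.2796 + 2.7·2.161 + 0.72·1.38 = 6.9597.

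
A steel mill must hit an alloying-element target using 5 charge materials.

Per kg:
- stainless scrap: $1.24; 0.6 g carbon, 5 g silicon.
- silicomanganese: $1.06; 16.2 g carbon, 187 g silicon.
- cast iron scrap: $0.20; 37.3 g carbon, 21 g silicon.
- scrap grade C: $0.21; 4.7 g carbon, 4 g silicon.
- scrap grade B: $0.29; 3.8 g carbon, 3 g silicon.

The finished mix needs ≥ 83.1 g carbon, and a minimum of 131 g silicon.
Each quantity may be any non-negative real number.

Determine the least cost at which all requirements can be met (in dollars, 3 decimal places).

Let x1 = kg of stainless scrap, x2 = kg of silicomanganese, x3 = kg of cast iron scrap, x4 = kg of scrap grade C, x5 = kg of scrap grade B.
Minimise 1.24x1 + 1.06x2 + 0.2x3 + 0.21x4 + 0.29x5 s.t.:
  0.6x1 + 16.2x2 + 37.3x3 + 4.7x4 + 3.8x5 ≥ 83.1   (carbon)
  5x1 + 187x2 + 21x3 + 4x4 + 3x5 ≥ 131   (silicon)
  x1, x2, x3, x4, x5 ≥ 0.
At the optimum only silicomanganese, cast iron scrap are positive (stainless scrap, scrap grade C, scrap grade B = 0). There the carbon and silicon constraints are tight.
Solving gives x2 = 0.4734, x3 = 2.022.
Objective = 1.06·0.4734 + 0.2·2.022 = 0.90620.

$0.906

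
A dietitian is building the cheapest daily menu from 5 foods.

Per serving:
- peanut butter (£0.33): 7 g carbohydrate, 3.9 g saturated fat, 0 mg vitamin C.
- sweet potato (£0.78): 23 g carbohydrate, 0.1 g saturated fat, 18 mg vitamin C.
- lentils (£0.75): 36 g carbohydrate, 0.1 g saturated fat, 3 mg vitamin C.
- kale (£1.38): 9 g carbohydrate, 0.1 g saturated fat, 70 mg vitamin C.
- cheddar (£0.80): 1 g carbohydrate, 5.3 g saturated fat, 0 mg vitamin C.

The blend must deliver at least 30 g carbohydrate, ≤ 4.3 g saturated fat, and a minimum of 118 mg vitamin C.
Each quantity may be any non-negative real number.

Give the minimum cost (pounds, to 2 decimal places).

Treat it as an LP. Let x1 = servings of peanut butter, x2 = servings of sweet potato, x3 = servings of lentils, x4 = servings of kale, x5 = servings of cheddar.
Minimize 0.33x1 + 0.78x2 + 0.75x3 + 1.38x4 + 0.8x5 subject to:
  7x1 + 23x2 + 36x3 + 9x4 + 1x5 ≥ 30   (carbohydrate)
  3.9x1 + 0.1x2 + 0.1x3 + 0.1x4 + 5.3x5 ≤ 4.3   (saturated fat)
  18x2 + 3x3 + 70x4 ≥ 118   (vitamin C)
  x1, x2, x3, x4, x5 ≥ 0.
At the optimum only lentils, kale are positive (peanut butter, sweet potato, cheddar = 0). Binding constraints: carbohydrate and vitamin C.
Solving gives x3 = 0.4164, x4 = 1.668.
Cost = 0.75·0.4164 + 1.38·1.668 = 2.6141.

£2.61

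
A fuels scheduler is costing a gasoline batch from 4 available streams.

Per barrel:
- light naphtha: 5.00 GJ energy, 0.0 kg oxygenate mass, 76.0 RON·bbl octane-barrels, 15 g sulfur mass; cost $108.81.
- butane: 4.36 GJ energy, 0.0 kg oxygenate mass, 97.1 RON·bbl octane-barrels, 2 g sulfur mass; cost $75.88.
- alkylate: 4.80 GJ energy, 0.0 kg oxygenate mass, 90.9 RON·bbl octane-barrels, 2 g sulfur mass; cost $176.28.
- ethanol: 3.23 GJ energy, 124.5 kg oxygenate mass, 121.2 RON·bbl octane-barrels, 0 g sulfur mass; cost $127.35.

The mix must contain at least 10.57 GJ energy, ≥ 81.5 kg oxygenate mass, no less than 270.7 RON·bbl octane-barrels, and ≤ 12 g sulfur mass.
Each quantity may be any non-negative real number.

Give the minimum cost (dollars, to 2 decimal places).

This is a linear program. Let x1 = barrels of light naphtha, x2 = barrels of butane, x3 = barrels of alkylate, x4 = barrels of ethanol.
Minimize 108.81x1 + 75.88x2 + 176.28x3 + 127.35x4 s.t.:
  5x1 + 4.36x2 + 4.8x3 + 3.23x4 ≥ 10.57   (energy)
  124.5x4 ≥ 81.5   (oxygenate mass)
  76x1 + 97.1x2 + 90.9x3 + 121.2x4 ≥ 270.7   (octane-barrels)
  15x1 + 2x2 + 2x3 ≤ 12   (sulfur mass)
  x1, x2, x3, x4 ≥ 0.
The minimum-cost mix takes nothing from light naphtha, alkylate — only butane, ethanol. The oxygenate mass and octane-barrels requirements are met with equality.
Optimal quantities: butane = 1.9708 barrels, ethanol = 0.65462 barrels.
Total cost: 75.88·1.9708 + 127.35·0.65462 = 232.9102.

$232.91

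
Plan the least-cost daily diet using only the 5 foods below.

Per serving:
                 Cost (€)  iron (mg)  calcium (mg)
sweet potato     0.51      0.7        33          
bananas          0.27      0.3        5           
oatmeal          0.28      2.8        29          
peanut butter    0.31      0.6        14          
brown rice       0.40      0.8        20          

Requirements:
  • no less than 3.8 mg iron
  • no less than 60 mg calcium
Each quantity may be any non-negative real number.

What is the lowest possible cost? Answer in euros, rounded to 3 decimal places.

€0.579

Treat it as an LP. Let x1 = servings of sweet potato, x2 = servings of bananas, x3 = servings of oatmeal, x4 = servings of peanut butter, x5 = servings of brown rice.
Minimize 0.51x1 + 0.27x2 + 0.28x3 + 0.31x4 + 0.4x5 with:
  0.7x1 + 0.3x2 + 2.8x3 + 0.6x4 + 0.8x5 ≥ 3.8   (iron)
  33x1 + 5x2 + 29x3 + 14x4 + 20x5 ≥ 60   (calcium)
  x1, x2, x3, x4, x5 ≥ 0.
The cheapest feasible vertex uses only oatmeal; sweet potato, bananas, peanut butter, brown rice are not used. There the calcium constraint is tight.
That vertex is x3 = 2.069.
Objective = 0.28·2.069 = 0.57932.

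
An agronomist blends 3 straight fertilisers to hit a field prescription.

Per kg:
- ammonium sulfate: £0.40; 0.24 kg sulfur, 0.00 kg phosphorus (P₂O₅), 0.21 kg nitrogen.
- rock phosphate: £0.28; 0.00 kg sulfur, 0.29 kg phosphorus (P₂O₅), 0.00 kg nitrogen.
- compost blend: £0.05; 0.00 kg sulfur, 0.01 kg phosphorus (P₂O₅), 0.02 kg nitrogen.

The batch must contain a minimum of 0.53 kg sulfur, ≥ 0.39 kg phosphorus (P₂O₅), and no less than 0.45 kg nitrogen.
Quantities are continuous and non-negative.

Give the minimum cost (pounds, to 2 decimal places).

Treat it as an LP. Let x1 = kg of ammonium sulfate, x2 = kg of rock phosphate, x3 = kg of compost blend.
Minimize 0.4x1 + 0.28x2 + 0.05x3 subject to:
  0.24x1 ≥ 0.53   (sulfur)
  0.29x2 + 0.01x3 ≥ 0.39   (phosphorus (P₂O₅))
  0.21x1 + 0.02x3 ≥ 0.45   (nitrogen)
  x1, x2, x3 ≥ 0.
The cheapest feasible vertex uses only ammonium sulfate, rock phosphate; compost blend is not used. There the sulfur and phosphorus (P₂O₅) constraints are tight.
So ammonium sulfate = 2.208 kg, rock phosphate = 1.345 kg.
Cost = 0.4·2.208 + 0.28·1.345 = 1.2598.

£1.26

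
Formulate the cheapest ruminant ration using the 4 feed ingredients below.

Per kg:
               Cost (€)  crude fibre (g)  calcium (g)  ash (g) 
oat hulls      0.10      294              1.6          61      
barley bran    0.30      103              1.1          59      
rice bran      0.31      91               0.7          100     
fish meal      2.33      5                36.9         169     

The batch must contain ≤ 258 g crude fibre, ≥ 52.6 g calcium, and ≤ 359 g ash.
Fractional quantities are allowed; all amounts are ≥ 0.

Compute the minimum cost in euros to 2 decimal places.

€3.32

Let x1 = kg of oat hulls, x2 = kg of barley bran, x3 = kg of rice bran, x4 = kg of fish meal.
Minimize 0.1x1 + 0.3x2 + 0.31x3 + 2.33x4 with:
  294x1 + 103x2 + 91x3 + 5x4 ≤ 258   (crude fibre)
  1.6x1 + 1.1x2 + 0.7x3 + 36.9x4 ≥ 52.6   (calcium)
  61x1 + 59x2 + 100x3 + 169x4 ≤ 359   (ash)
  x1, x2, x3, x4 ≥ 0.
The minimum-cost mix takes nothing from barley bran, rice bran — only oat hulls, fish meal. Binding constraints: crude fibre and calcium.
So oat hulls = 0.8539 kg, fish meal = 1.388 kg.
Hence cost = 0.1·0.8539 + 2.33·1.388 = €3.3194.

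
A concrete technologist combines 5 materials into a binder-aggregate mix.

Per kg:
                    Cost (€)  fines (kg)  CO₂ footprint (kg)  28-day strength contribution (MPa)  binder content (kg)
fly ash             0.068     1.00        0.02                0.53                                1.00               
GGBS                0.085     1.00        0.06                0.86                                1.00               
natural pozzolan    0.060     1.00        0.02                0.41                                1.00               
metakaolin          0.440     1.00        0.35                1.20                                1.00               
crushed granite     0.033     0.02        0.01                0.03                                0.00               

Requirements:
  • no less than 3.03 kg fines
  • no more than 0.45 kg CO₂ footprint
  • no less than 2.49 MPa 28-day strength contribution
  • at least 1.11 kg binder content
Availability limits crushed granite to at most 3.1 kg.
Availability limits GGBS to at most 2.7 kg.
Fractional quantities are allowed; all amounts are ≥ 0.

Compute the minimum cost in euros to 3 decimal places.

Let x1 = kg of fly ash, x2 = kg of GGBS, x3 = kg of natural pozzolan, x4 = kg of metakaolin, x5 = kg of crushed granite.
Minimize 0.068x1 + 0.085x2 + 0.06x3 + 0.44x4 + 0.033x5 with:
  1x1 + 1x2 + 1x3 + 1x4 + 0.02x5 ≥ 3.03   (fines)
  0.02x1 + 0.06x2 + 0.02x3 + 0.35x4 + 0.01x5 ≤ 0.45   (CO₂ footprint)
  0.53x1 + 0.86x2 + 0.41x3 + 1.2x4 + 0.03x5 ≥ 2.49   (28-day strength contribution)
  1x1 + 1x2 + 1x3 + 1x4 ≥ 1.11   (binder content)
  x5 ≤ 3.1
  x2 ≤ 2.7
  x1, x2, x3, x4, x5 ≥ 0.
The optimal basis is {fly ash, GGBS, natural pozzolan}; metakaolin, crushed granite drop out. There the fines, 28-day strength contribution, the GGBS cap constraints are tight.
Solving gives x1 = 0.2725, x2 = 2.7, x3 = 0.0575.
Objective = 0.068·0.2725 + 0.085·2.7 + 0.06·0.0575 = 0.25148.

€0.251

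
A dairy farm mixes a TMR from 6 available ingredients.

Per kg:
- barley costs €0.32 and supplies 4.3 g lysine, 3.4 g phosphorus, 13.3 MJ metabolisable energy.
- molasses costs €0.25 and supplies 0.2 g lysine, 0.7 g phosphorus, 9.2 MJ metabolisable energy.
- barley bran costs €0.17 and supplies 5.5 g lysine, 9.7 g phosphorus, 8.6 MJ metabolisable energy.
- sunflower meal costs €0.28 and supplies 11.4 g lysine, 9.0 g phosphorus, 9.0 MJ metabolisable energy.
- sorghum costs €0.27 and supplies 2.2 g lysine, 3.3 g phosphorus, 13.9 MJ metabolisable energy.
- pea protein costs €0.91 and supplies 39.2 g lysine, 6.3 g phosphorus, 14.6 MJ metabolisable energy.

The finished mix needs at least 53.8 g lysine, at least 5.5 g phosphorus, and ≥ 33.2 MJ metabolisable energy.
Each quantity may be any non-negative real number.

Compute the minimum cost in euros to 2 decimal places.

Set it up as a linear program. Let x1 = kg of barley, x2 = kg of molasses, x3 = kg of barley bran, x4 = kg of sunflower meal, x5 = kg of sorghum, x6 = kg of pea protein.
Minimise 0.32x1 + 0.25x2 + 0.17x3 + 0.28x4 + 0.27x5 + 0.91x6 subject to:
  4.3x1 + 0.2x2 + 5.5x3 + 11.4x4 + 2.2x5 + 39.2x6 ≥ 53.8   (lysine)
  3.4x1 + 0.7x2 + 9.7x3 + 9x4 + 3.3x5 + 6.3x6 ≥ 5.5   (phosphorus)
  13.3x1 + 9.2x2 + 8.6x3 + 9x4 + 13.9x5 + 14.6x6 ≥ 33.2   (metabolisable energy)
  x1, x2, x3, x4, x5, x6 ≥ 0.
The minimum-cost mix takes nothing from barley, molasses, barley bran, sorghum — only sunflower meal, pea protein. Binding constraints: lysine and metabolisable energy.
Solving gives x4 = 2.769, x6 = 0.5673.
Total cost: 0.28·2.769 + 0.91·0.5673 = 1.2916.

€1.29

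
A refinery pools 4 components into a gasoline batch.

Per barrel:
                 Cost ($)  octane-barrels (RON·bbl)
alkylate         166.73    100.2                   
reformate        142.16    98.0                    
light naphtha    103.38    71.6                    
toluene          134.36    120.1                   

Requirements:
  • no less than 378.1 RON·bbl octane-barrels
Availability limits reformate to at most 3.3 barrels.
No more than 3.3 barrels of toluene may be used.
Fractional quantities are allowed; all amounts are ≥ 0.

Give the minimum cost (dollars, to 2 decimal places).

$422.99

Set it up as a linear program. Let x1 = barrels of alkylate, x2 = barrels of reformate, x3 = barrels of light naphtha, x4 = barrels of toluene.
Minimize 166.73x1 + 142.16x2 + 103.38x3 + 134.36x4 subject to:
  100.2x1 + 98x2 + 71.6x3 + 120.1x4 ≥ 378.1   (octane-barrels)
  x2 ≤ 3.3
  x4 ≤ 3.3
  x1, x2, x3, x4 ≥ 0.
The cheapest feasible vertex uses only toluene; alkylate, reformate, light naphtha are not used. There the octane-barrels constraint is tight.
That vertex is x4 = 3.1482.
Cost = 134.36·3.1482 = 422.9922.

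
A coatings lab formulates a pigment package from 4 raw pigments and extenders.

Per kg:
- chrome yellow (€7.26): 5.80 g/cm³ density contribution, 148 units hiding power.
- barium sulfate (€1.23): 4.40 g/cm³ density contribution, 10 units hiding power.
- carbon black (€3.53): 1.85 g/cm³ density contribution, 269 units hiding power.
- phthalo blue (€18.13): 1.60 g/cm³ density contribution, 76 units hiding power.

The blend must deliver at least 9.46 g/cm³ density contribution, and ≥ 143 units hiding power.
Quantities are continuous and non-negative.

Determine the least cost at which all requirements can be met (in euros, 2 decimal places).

Treat it as an LP. Let x1 = kg of chrome yellow, x2 = kg of barium sulfate, x3 = kg of carbon black, x4 = kg of phthalo blue.
min 7.26x1 + 1.23x2 + 3.53x3 + 18.13x4 s.t.:
  5.8x1 + 4.4x2 + 1.85x3 + 1.6x4 ≥ 9.46   (density contribution)
  148x1 + 10x2 + 269x3 + 76x4 ≥ 143   (hiding power)
  x1, x2, x3, x4 ≥ 0.
The cheapest feasible vertex uses only barium sulfate, carbon black; chrome yellow, phthalo blue are not used. There the density contribution and hiding power constraints are tight.
That vertex is x2 = 1.957, x3 = 0.4588.
Cost = 1.23·1.957 + 3.53·0.4588 = 4.0267.

€4.03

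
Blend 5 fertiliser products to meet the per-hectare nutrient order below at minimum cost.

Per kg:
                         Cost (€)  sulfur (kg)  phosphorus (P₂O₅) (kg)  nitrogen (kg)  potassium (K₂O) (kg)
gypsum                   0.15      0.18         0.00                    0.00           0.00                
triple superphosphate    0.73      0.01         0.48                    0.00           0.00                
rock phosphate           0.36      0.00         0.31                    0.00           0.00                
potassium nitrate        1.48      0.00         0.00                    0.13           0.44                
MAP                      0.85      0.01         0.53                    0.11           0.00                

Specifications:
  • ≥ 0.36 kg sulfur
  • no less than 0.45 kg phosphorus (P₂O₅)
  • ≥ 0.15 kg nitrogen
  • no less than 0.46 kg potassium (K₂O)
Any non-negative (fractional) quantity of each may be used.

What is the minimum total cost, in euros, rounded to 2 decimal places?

€2.40

Set it up as a linear program. Let x1 = kg of gypsum, x2 = kg of triple superphosphate, x3 = kg of rock phosphate, x4 = kg of potassium nitrate, x5 = kg of MAP.
Minimise 0.15x1 + 0.73x2 + 0.36x3 + 1.48x4 + 0.85x5 with:
  0.18x1 + 0.01x2 + 0.01x5 ≥ 0.36   (sulfur)
  0.48x2 + 0.31x3 + 0.53x5 ≥ 0.45   (phosphorus (P₂O₅))
  0.13x4 + 0.11x5 ≥ 0.15   (nitrogen)
  0.44x4 ≥ 0.46   (potassium (K₂O))
  x1, x2, x3, x4, x5 ≥ 0.
The minimum-cost mix takes nothing from triple superphosphate — only gypsum, rock phosphate, potassium nitrate, MAP. Binding constraints: sulfur, phosphorus (P₂O₅), nitrogen, potassium (K₂O).
That vertex is x1 = 1.993, x3 = 1.233, x4 = 1.045, x5 = 0.1281.
Cost = 0.15·1.993 + 0.36·1.233 + 1.48·1.045 + 0.85·0.1281 = 2.3983.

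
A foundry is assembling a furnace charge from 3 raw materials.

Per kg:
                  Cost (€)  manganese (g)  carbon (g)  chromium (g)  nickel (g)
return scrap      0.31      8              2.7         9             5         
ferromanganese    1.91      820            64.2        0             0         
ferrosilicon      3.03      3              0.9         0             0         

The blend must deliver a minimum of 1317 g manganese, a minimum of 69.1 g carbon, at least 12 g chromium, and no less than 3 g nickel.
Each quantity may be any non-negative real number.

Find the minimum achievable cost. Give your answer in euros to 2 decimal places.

€3.46

Treat it as an LP. Let x1 = kg of return scrap, x2 = kg of ferromanganese, x3 = kg of ferrosilicon.
Minimise 0.31x1 + 1.91x2 + 3.03x3 with:
  8x1 + 820x2 + 3x3 ≥ 1317   (manganese)
  2.7x1 + 64.2x2 + 0.9x3 ≥ 69.1   (carbon)
  9x1 ≥ 12   (chromium)
  5x1 ≥ 3   (nickel)
  x1, x2, x3 ≥ 0.
The minimum-cost mix takes nothing from ferrosilicon — only return scrap, ferromanganese. There the manganese and chromium constraints are tight.
So return scrap = 1.333 kg, ferromanganese = 1.593 kg.
Objective = 0.31·1.333 + 1.91·1.593 = 3.4559.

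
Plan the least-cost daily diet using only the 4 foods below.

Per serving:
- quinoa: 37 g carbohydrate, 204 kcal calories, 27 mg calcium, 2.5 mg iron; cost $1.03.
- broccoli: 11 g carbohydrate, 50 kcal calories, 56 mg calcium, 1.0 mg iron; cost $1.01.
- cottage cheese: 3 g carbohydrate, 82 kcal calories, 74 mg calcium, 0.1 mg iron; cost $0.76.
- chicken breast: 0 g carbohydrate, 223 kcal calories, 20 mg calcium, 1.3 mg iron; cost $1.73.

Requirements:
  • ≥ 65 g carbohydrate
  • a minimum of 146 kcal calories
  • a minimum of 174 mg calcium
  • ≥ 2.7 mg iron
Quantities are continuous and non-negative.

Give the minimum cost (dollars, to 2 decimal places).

Let x1 = servings of quinoa, x2 = servings of broccoli, x3 = servings of cottage cheese, x4 = servings of chicken breast.
min 1.03x1 + 1.01x2 + 0.76x3 + 1.73x4 with:
  37x1 + 11x2 + 3x3 ≥ 65   (carbohydrate)
  204x1 + 50x2 + 82x3 + 223x4 ≥ 146   (calories)
  27x1 + 56x2 + 74x3 + 20x4 ≥ 174   (calcium)
  2.5x1 + 1x2 + 0.1x3 + 1.3x4 ≥ 2.7   (iron)
  x1, x2, x3, x4 ≥ 0.
At the optimum only quinoa, cottage cheese are positive (broccoli, chicken breast = 0). Binding constraints: carbohydrate and calcium.
Solving gives x1 = 1.614, x3 = 1.763.
Total cost: 1.03·1.614 + 0.76·1.763 = 3.0023.

$3.00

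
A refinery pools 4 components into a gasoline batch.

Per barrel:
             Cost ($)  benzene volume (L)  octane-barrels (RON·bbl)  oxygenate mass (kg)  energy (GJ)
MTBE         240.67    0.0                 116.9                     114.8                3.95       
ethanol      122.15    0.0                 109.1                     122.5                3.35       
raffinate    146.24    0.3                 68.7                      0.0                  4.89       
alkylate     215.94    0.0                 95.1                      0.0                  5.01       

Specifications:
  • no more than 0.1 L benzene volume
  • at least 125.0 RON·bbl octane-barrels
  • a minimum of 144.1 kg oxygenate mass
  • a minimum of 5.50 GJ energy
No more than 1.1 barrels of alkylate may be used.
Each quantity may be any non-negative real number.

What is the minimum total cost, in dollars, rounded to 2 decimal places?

$190.32

Set it up as a linear program. Let x1 = barrels of MTBE, x2 = barrels of ethanol, x3 = barrels of raffinate, x4 = barrels of alkylate.
Minimise 240.67x1 + 122.15x2 + 146.24x3 + 215.94x4 with:
  0.3x3 ≤ 0.1   (benzene volume)
  116.9x1 + 109.1x2 + 68.7x3 + 95.1x4 ≥ 125   (octane-barrels)
  114.8x1 + 122.5x2 ≥ 144.1   (oxygenate mass)
  3.95x1 + 3.35x2 + 4.89x3 + 5.01x4 ≥ 5.5   (energy)
  x4 ≤ 1.1
  x1, x2, x3, x4 ≥ 0.
The cheapest feasible vertex uses only ethanol, raffinate; MTBE, alkylate are not used. The oxygenate mass and energy requirements are met with equality.
Optimal quantities: ethanol = 1.1763 barrels, raffinate = 0.31888 barrels.
Cost = 122.15·1.1763 + 146.24·0.31888 = 190.3181.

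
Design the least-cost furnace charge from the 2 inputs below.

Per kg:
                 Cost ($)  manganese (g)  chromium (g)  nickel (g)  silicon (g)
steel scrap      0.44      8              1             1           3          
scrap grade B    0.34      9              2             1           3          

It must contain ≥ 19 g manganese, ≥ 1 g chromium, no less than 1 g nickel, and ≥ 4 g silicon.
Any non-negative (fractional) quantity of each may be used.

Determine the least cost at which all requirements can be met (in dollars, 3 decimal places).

$0.718

Let x1 = kg of steel scrap, x2 = kg of scrap grade B.
Minimise 0.44x1 + 0.34x2 with:
  8x1 + 9x2 ≥ 19   (manganese)
  1x1 + 2x2 ≥ 1   (chromium)
  1x1 + 1x2 ≥ 1   (nickel)
  3x1 + 3x2 ≥ 4   (silicon)
  x1, x2 ≥ 0.
At the optimum only scrap grade B is positive (steel scrap = 0). Binding constraint: manganese.
So scrap grade B = 2.111 kg.
Cost = 0.34·2.111 = 0.71774.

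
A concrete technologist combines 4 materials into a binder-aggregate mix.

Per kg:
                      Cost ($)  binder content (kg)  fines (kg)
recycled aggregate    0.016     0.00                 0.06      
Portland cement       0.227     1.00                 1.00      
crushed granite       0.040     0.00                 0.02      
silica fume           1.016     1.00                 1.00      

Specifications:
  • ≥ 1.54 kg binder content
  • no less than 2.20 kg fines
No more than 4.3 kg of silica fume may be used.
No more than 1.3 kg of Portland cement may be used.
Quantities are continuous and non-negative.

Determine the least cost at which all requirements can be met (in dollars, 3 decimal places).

Let x1 = kg of recycled aggregate, x2 = kg of Portland cement, x3 = kg of crushed granite, x4 = kg of silica fume.
Minimize 0.016x1 + 0.227x2 + 0.04x3 + 1.016x4 s.t.:
  1x2 + 1x4 ≥ 1.54   (binder content)
  0.06x1 + 1x2 + 0.02x3 + 1x4 ≥ 2.2   (fines)
  x4 ≤ 4.3
  x2 ≤ 1.3
  x1, x2, x3, x4 ≥ 0.
The minimum-cost mix takes nothing from crushed granite — only recycled aggregate, Portland cement, silica fume. The binder content, fines, the Portland cement cap requirements are met with equality.
So recycled aggregate = 11 kg, Portland cement = 1.3 kg, silica fume = 0.24 kg.
Hence cost = 0.016·11 + 0.227·1.3 + 1.016·0.24 = $0.71494.

$0.715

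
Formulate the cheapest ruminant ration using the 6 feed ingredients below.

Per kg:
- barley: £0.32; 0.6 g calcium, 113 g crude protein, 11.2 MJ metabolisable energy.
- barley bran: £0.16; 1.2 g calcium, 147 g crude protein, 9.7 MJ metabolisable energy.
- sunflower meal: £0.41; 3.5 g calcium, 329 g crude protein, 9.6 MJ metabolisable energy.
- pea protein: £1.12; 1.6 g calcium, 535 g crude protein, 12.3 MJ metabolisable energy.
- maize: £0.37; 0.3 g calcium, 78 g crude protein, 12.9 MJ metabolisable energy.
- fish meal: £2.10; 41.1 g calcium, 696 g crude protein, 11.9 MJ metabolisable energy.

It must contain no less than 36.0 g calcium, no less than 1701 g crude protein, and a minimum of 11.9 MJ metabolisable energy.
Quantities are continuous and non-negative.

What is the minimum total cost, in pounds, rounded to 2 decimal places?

£2.69

Let x1 = kg of barley, x2 = kg of barley bran, x3 = kg of sunflower meal, x4 = kg of pea protein, x5 = kg of maize, x6 = kg of fish meal.
Minimize 0.32x1 + 0.16x2 + 0.41x3 + 1.12x4 + 0.37x5 + 2.1x6 s.t.:
  0.6x1 + 1.2x2 + 3.5x3 + 1.6x4 + 0.3x5 + 41.1x6 ≥ 36   (calcium)
  113x1 + 147x2 + 329x3 + 535x4 + 78x5 + 696x6 ≥ 1701   (crude protein)
  11.2x1 + 9.7x2 + 9.6x3 + 12.3x4 + 12.9x5 + 11.9x6 ≥ 11.9   (metabolisable energy)
  x1, x2, x3, x4, x5, x6 ≥ 0.
The optimal basis is {barley bran, fish meal}; barley, sunflower meal, pea protein, maize drop out. There the calcium and crude protein constraints are tight.
Solving gives x2 = 8.615, x6 = 0.6244.
Total cost: 0.16·8.615 + 2.1·0.6244 = 2.6896.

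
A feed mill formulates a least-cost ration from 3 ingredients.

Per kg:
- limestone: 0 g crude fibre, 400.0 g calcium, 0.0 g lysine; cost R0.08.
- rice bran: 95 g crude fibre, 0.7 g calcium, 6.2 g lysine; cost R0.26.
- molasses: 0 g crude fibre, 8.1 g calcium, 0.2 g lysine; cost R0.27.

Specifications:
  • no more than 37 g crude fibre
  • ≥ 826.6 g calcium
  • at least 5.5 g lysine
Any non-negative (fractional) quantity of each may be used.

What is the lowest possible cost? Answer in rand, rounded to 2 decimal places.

Let x1 = kg of limestone, x2 = kg of rice bran, x3 = kg of molasses.
Minimise 0.08x1 + 0.26x2 + 0.27x3 with:
  95x2 ≤ 37   (crude fibre)
  400x1 + 0.7x2 + 8.1x3 ≥ 826.6   (calcium)
  6.2x2 + 0.2x3 ≥ 5.5   (lysine)
  x1, x2, x3 ≥ 0.
All 3 inputs are positive at the optimum. Binding constraints: crude fibre, calcium, lysine.
Solving gives x1 = 1.753, x2 = 0.3895, x3 = 15.43.
Hence cost = 0.08·1.753 + 0.26·0.3895 + 0.27·15.43 = R4.4076.

R4.41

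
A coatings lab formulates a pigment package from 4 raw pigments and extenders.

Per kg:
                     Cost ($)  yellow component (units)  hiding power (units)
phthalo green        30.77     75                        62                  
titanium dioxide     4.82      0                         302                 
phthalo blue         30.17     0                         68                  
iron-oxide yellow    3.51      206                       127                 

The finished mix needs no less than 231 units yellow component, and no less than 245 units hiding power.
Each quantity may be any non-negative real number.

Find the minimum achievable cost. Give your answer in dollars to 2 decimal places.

$5.57

Let x1 = kg of phthalo green, x2 = kg of titanium dioxide, x3 = kg of phthalo blue, x4 = kg of iron-oxide yellow.
Minimise 30.77x1 + 4.82x2 + 30.17x3 + 3.51x4 s.t.:
  75x1 + 206x4 ≥ 231   (yellow component)
  62x1 + 302x2 + 68x3 + 127x4 ≥ 245   (hiding power)
  x1, x2, x3, x4 ≥ 0.
At the optimum only titanium dioxide, iron-oxide yellow are positive (phthalo green, phthalo blue = 0). The yellow component and hiding power requirements are met with equality.
Solving gives x2 = 0.3397, x4 = 1.121.
Objective = 4.82·0.3397 + 3.51·1.121 = 5.5721.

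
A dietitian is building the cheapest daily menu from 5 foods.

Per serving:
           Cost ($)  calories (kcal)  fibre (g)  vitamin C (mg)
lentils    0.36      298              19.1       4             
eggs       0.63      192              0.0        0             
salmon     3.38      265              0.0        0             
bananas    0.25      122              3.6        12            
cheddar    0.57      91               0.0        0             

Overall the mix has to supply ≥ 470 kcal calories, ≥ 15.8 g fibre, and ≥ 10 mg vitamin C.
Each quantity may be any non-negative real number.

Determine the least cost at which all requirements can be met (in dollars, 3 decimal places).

Set it up as a linear program. Let x1 = servings of lentils, x2 = servings of eggs, x3 = servings of salmon, x4 = servings of bananas, x5 = servings of cheddar.
Minimize 0.36x1 + 0.63x2 + 3.38x3 + 0.25x4 + 0.57x5 subject to:
  298x1 + 192x2 + 265x3 + 122x4 + 91x5 ≥ 470   (calories)
  19.1x1 + 3.6x4 ≥ 15.8   (fibre)
  4x1 + 12x4 ≥ 10   (vitamin C)
  x1, x2, x3, x4, x5 ≥ 0.
The optimal basis is {lentils, bananas}; eggs, salmon, cheddar drop out. There the calories and vitamin C constraints are tight.
So lentils = 1.431 servings, bananas = 0.3562 servings.
Cost = 0.36·1.431 + 0.25·0.3562 = 0.60421.

$0.604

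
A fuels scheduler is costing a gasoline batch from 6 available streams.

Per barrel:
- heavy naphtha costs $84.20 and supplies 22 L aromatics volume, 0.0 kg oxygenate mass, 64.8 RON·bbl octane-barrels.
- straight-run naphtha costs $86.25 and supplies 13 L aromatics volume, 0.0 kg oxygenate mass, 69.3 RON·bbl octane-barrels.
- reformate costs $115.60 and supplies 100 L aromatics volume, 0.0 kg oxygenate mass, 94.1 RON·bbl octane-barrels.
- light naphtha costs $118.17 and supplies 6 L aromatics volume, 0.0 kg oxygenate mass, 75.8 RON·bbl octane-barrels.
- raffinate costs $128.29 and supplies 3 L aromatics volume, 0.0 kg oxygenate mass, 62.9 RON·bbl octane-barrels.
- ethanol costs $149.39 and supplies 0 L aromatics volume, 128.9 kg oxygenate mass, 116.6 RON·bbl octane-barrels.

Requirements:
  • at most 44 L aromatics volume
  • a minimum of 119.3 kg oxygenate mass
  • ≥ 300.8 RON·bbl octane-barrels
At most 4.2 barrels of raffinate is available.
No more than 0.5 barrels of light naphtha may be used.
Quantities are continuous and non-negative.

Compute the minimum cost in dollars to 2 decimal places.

Set it up as a linear program. Let x1 = barrels of heavy naphtha, x2 = barrels of straight-run naphtha, x3 = barrels of reformate, x4 = barrels of light naphtha, x5 = barrels of raffinate, x6 = barrels of ethanol.
Minimize 84.2x1 + 86.25x2 + 115.6x3 + 118.17x4 + 128.29x5 + 149.39x6 with:
  22x1 + 13x2 + 100x3 + 6x4 + 3x5 ≤ 44   (aromatics volume)
  128.9x6 ≥ 119.3   (oxygenate mass)
  64.8x1 + 69.3x2 + 94.1x3 + 75.8x4 + 62.9x5 + 116.6x6 ≥ 300.8   (octane-barrels)
  x5 ≤ 4.2
  x4 ≤ 0.5
  x1, x2, x3, x4, x5, x6 ≥ 0.
At the optimum only straight-run naphtha, reformate, ethanol are positive (heavy naphtha, light naphtha, raffinate = 0). Binding constraints: aromatics volume, oxygenate mass, octane-barrels.
Optimal quantities: straight-run naphtha = 2.6544 barrels, reformate = 0.094925 barrels, ethanol = 0.92552 barrels.
Hence cost = 86.25·2.6544 + 115.6·0.094925 + 149.39·0.92552 = $378.1788.

$378.18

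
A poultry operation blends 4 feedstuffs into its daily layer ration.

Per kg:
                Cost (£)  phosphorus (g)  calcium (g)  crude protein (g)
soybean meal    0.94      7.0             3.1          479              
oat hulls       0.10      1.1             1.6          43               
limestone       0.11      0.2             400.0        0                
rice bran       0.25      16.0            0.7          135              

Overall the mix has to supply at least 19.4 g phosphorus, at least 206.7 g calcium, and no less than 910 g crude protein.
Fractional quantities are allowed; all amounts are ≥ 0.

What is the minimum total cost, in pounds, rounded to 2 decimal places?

Treat it as an LP. Let x1 = kg of soybean meal, x2 = kg of oat hulls, x3 = kg of limestone, x4 = kg of rice bran.
Minimize 0.94x1 + 0.1x2 + 0.11x3 + 0.25x4 with:
  7x1 + 1.1x2 + 0.2x3 + 16x4 ≥ 19.4   (phosphorus)
  3.1x1 + 1.6x2 + 400x3 + 0.7x4 ≥ 206.7   (calcium)
  479x1 + 43x2 + 135x4 ≥ 910   (crude protein)
  x1, x2, x3, x4 ≥ 0.
The minimum-cost mix takes nothing from soybean meal, oat hulls — only limestone, rice bran. The calcium and crude protein requirements are met with equality.
That vertex is x3 = 0.505, x4 = 6.741.
Cost = 0.11·0.505 + 0.25·6.741 = 1.7408.

£1.74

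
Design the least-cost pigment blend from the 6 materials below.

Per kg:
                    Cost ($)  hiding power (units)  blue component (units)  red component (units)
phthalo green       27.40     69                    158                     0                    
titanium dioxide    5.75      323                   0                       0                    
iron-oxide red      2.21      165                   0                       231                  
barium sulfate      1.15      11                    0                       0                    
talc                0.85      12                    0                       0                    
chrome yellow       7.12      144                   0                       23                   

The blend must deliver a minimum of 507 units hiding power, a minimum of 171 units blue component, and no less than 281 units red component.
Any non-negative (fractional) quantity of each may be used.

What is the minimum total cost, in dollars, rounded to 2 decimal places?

$35.44

This is a linear program. Let x1 = kg of phthalo green, x2 = kg of titanium dioxide, x3 = kg of iron-oxide red, x4 = kg of barium sulfate, x5 = kg of talc, x6 = kg of chrome yellow.
Minimise 27.4x1 + 5.75x2 + 2.21x3 + 1.15x4 + 0.85x5 + 7.12x6 s.t.:
  69x1 + 323x2 + 165x3 + 11x4 + 12x5 + 144x6 ≥ 507   (hiding power)
  158x1 ≥ 171   (blue component)
  231x3 + 23x6 ≥ 281   (red component)
  x1, x2, x3, x4, x5, x6 ≥ 0.
At the optimum only phthalo green, iron-oxide red are positive (titanium dioxide, barium sulfate, talc, chrome yellow = 0). Binding constraints: hiding power and blue component.
So phthalo green = 1.082 kg, iron-oxide red = 2.62 kg.
Total cost: 27.4·1.082 + 2.21·2.62 = 35.4370.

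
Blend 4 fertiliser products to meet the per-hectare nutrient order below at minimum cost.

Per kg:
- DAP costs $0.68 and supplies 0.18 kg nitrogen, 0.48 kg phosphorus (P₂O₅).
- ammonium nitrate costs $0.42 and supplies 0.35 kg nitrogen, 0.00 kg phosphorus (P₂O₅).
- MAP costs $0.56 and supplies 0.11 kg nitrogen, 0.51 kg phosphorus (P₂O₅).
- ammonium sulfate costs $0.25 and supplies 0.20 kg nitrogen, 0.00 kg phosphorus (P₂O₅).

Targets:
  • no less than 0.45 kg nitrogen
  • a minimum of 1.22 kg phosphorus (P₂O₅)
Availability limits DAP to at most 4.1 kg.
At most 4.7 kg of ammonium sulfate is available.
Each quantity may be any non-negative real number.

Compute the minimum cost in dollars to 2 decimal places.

Let x1 = kg of DAP, x2 = kg of ammonium nitrate, x3 = kg of MAP, x4 = kg of ammonium sulfate.
Minimize 0.68x1 + 0.42x2 + 0.56x3 + 0.25x4 with:
  0.18x1 + 0.35x2 + 0.11x3 + 0.2x4 ≥ 0.45   (nitrogen)
  0.48x1 + 0.51x3 ≥ 1.22   (phosphorus (P₂O₅))
  x1 ≤ 4.1
  x4 ≤ 4.7
  x1, x2, x3, x4 ≥ 0.
The minimum-cost mix takes nothing from DAP, ammonium sulfate — only ammonium nitrate, MAP. There the nitrogen and phosphorus (P₂O₅) constraints are tight.
Solving gives x2 = 0.5339, x3 = 2.392.
Total cost: 0.42·0.5339 + 0.56·2.392 = 1.5638.

$1.56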